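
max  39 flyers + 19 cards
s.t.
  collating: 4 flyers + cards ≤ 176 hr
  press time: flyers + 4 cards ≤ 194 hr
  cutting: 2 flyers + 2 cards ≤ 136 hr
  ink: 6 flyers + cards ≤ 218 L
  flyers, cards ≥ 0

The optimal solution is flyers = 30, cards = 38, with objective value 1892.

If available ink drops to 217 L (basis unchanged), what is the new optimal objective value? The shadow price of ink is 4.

1888

Δb = -1, so new z* = 1892 + (4)·(-1) = 1892 − 4 = 1888.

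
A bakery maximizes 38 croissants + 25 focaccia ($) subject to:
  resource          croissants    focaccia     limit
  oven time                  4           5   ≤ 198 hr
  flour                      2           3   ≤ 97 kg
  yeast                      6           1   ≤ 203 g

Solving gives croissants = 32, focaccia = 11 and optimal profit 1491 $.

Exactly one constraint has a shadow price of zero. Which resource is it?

oven time: 183/198 (slack 15)
flour: 97/97 (binding)
yeast: 203/203 (binding)
By complementary slackness, a constraint with positive slack has shadow price 0 → oven time.

oven time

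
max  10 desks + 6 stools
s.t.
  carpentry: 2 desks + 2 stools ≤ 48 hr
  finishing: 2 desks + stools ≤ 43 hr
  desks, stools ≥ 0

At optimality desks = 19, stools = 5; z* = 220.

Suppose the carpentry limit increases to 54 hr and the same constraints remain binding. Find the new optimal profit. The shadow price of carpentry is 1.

Δb = 6, so new z* = 220 + (1)·(6) = 220 + 6 = 226.

226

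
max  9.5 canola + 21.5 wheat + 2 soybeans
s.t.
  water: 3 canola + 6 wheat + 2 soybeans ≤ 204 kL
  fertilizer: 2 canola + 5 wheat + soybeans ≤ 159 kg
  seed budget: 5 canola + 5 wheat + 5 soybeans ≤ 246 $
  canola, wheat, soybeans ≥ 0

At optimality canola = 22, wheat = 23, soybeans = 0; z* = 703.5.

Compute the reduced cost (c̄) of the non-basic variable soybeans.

-3.5

Binding: water and fertilizer. Non-binding: seed budget (21 unused).
Since seed budget is not tight, its dual is 0.
Dual feasibility on the basic columns requires 3·y_water + 2·y_fertilizer = 9.5, 6·y_water + 5·y_fertilizer = 21.5.
Solving: y_water = 1.5, y_fertilizer = 2.5.
Reduced cost of soybeans: c₃ − yᵀa₃ = 2 − (1.5·2 + 2.5·1) = 2 − 5.5 = -3.5.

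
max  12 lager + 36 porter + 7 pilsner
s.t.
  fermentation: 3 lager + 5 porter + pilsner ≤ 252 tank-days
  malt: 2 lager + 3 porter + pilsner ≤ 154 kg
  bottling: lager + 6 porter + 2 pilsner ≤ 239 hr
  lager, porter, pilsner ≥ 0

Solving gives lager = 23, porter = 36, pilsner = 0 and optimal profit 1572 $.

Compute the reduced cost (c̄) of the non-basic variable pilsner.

-5

Binding: malt and bottling. Non-binding: fermentation (3 unused).
Slack constraints have shadow price 0 (complementary slackness).
The binding rows give the dual system: 2·y_malt + 1·y_bottling = 12 and 3·y_malt + 6·y_bottling = 36.
Solving: y_malt = 4, y_bottling = 4.
Reduced cost of pilsner: c₃ − yᵀa₃ = 7 − (4·1 + 4·2) = 7 − 12 = -5.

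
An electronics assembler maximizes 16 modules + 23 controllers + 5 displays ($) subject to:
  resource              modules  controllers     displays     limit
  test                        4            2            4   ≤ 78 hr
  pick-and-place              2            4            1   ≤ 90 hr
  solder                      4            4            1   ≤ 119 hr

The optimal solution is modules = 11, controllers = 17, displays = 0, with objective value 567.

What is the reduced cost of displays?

-6

Check each constraint at x*: test 78/78 (tight); pick-and-place 90/90 (tight); solder 112/119 (slack 7).
Since solder is not tight, its dual is 0.
From A_Bᵀ y = c: 4·y_test + 2·y_pick-and-place = 16; 2·y_test + 4·y_pick-and-place = 23.
→ y_test = 1.5 and y_pick-and-place = 5.
Reduced cost of displays: c₃ − yᵀa₃ = 5 − (1.5·4 + 5·1) = 5 − 11 = -6.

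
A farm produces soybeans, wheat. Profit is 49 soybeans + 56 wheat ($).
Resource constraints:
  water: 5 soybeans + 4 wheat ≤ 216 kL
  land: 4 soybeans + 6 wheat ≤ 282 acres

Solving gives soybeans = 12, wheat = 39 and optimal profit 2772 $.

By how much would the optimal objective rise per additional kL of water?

5

Both water and land are binding at x*.
From A_Bᵀ y = c: 5·y_water + 4·y_land = 49; 4·y_water + 6·y_land = 56.
This yields shadow prices y_water = 5, y_land = 6.
Shadow price of water = 5.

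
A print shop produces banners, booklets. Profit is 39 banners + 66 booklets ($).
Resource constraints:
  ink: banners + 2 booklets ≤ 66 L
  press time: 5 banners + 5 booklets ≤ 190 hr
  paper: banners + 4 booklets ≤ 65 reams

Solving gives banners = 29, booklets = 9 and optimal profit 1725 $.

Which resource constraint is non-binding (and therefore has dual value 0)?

ink

ink: 47/66 (slack 19)
press time: 190/190 (binding)
paper: 65/65 (binding)
By complementary slackness, a constraint with positive slack has shadow price 0 → ink.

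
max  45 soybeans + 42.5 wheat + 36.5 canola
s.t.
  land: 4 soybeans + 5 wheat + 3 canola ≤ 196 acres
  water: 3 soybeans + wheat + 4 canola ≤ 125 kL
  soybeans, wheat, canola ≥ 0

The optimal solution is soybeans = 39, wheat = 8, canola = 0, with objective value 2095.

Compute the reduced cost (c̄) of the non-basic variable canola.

Check each constraint at x*: land 196/196 (tight); water 125/125 (tight).
From A_Bᵀ y = c: 4·y_land + 3·y_water = 45; 5·y_land + 1·y_water = 42.5.
This yields shadow prices y_land = 7.5, y_water = 5.
Reduced cost of canola: c₃ − yᵀa₃ = 36.5 − (7.5·3 + 5·4) = 36.5 − 42.5 = -6.

-6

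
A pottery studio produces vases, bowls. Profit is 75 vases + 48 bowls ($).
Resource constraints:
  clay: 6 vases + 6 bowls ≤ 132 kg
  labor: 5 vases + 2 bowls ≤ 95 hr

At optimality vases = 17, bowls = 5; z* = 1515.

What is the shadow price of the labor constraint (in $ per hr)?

9

At the optimum: clay uses 132 of 132 (binding); labor uses 95 of 95 (binding).
Dual feasibility on the basic columns requires 6·y_clay + 5·y_labor = 75, 6·y_clay + 2·y_labor = 48.
This yields shadow prices y_clay = 5, y_labor = 9.
Shadow price of labor = 9.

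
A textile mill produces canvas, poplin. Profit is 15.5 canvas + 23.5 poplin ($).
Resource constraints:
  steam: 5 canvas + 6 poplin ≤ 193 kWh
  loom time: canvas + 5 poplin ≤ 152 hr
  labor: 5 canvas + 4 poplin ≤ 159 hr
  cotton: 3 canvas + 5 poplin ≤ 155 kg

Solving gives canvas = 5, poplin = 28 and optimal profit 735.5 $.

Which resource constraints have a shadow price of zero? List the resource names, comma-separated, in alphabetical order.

labor, loom time

steam: 193/193 (binding)
loom time: 145/152 (slack 7)
labor: 137/159 (slack 22)
cotton: 155/155 (binding)
By complementary slackness, a constraint with positive slack has shadow price 0 → labor, loom time.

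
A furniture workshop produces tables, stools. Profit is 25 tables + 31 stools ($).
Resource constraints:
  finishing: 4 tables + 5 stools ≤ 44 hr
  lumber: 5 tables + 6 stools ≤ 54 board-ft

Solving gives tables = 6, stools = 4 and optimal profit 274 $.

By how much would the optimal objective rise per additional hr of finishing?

Check each constraint at x*: finishing 44/44 (tight); lumber 54/54 (tight).
The binding rows give the dual system: 4·y_finishing + 5·y_lumber = 25 and 5·y_finishing + 6·y_lumber = 31.
→ y_finishing = 5 and y_lumber = 1.
Shadow price of finishing = 5.

5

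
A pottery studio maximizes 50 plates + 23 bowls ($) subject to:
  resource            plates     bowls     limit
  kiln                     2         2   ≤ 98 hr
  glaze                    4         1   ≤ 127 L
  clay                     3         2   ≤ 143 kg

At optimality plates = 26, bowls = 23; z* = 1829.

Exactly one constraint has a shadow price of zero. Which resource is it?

clay

kiln: 98/98 (binding)
glaze: 127/127 (binding)
clay: 124/143 (slack 19)
By complementary slackness, a constraint with positive slack has shadow price 0 → clay.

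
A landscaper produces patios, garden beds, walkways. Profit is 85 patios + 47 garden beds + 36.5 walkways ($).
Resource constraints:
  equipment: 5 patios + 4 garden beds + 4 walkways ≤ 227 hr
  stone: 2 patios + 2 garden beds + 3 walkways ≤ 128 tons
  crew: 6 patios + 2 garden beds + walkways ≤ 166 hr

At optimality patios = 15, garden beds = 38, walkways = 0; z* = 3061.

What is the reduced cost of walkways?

At the optimum: equipment uses 227 of 227 (binding); stone uses 106 of 128 (slack = 22); crew uses 166 of 166 (binding).
By complementary slackness, y = 0 for the non-binding constraint.
Dual feasibility on the basic columns requires 5·y_equipment + 6·y_crew = 85, 4·y_equipment + 2·y_crew = 47.
This yields shadow prices y_equipment = 8, y_crew = 7.5.
Reduced cost of walkways: c₃ − yᵀa₃ = 36.5 − (8·4 + 7.5·1) = 36.5 − 39.5 = -3.

-3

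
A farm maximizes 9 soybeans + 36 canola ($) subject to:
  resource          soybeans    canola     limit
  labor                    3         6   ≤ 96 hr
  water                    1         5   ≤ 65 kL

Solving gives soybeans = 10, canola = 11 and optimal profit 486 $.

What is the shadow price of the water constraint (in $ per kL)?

6

At the optimum: labor uses 96 of 96 (binding); water uses 65 of 65 (binding).
From A_Bᵀ y = c: 3·y_labor + 1·y_water = 9; 6·y_labor + 5·y_water = 36.
Solving: y_labor = 1, y_water = 6.
Shadow price of water = 6.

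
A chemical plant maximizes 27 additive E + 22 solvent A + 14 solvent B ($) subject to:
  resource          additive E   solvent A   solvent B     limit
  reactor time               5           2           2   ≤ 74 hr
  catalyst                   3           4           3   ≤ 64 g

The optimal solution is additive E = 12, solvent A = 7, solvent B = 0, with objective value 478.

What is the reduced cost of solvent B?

Both reactor time and catalyst are binding at x*.
From A_Bᵀ y = c: 5·y_reactor time + 3·y_catalyst = 27; 2·y_reactor time + 4·y_catalyst = 22.
This yields shadow prices y_reactor time = 3, y_catalyst = 4.
Reduced cost of solvent B: c₃ − yᵀa₃ = 14 − (3·2 + 4·3) = 14 − 18 = -4.

-4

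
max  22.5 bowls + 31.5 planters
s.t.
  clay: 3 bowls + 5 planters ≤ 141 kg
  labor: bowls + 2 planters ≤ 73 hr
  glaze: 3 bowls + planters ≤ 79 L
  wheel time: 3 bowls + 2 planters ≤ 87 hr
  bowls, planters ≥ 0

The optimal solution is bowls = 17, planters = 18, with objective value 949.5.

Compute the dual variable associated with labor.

Check each constraint at x*: clay 141/141 (tight); labor 53/73 (slack 20); glaze 69/79 (slack 10); wheel time 87/87 (tight).
By complementary slackness, y = 0 for the non-binding constraints.
From A_Bᵀ y = c: 3·y_clay + 3·y_wheel time = 22.5; 5·y_clay + 2·y_wheel time = 31.5.
This yields shadow prices y_clay = 5.5, y_wheel time = 2.
Shadow price of labor = 0.

0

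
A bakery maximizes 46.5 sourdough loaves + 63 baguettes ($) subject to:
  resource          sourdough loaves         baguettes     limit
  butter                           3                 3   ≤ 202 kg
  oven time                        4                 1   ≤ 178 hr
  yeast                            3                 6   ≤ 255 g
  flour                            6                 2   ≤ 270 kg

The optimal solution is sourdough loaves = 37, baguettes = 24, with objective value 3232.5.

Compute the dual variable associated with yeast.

9.5

Check each constraint at x*: butter 183/202 (slack 19); oven time 172/178 (slack 6); yeast 255/255 (tight); flour 270/270 (tight).
Slack constraints have shadow price 0 (complementary slackness).
From A_Bᵀ y = c: 3·y_yeast + 6·y_flour = 46.5; 6·y_yeast + 2·y_flour = 63.
This yields shadow prices y_yeast = 9.5, y_flour = 3.
Shadow price of yeast = 9.5.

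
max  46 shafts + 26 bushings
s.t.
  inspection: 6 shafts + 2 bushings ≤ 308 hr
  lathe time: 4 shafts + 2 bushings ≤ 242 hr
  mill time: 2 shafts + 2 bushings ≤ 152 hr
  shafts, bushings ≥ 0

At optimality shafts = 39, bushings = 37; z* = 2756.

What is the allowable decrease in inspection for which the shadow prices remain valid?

156

Binding constraints: inspection, mill time. The basis is B = [[6,2],[2,2]] with det 8.
Per unit decrease in inspection, x* moves by d = (-0.25, 0.25).
The basis stays optimal until shafts reaches 0; allowable decrease = 156 hr.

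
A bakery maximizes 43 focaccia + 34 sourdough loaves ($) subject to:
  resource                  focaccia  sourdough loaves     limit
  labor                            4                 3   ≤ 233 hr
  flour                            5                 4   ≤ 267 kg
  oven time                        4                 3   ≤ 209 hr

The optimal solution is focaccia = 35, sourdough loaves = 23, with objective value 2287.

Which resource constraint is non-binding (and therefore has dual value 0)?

labor

labor: 209/233 (slack 24)
flour: 267/267 (binding)
oven time: 209/209 (binding)
By complementary slackness, a constraint with positive slack has shadow price 0 → labor.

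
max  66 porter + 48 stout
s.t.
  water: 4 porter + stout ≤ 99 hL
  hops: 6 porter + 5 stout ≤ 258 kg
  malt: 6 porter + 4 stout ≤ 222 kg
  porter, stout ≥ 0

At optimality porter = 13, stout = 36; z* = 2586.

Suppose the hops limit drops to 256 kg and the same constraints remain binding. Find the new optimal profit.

Check each constraint at x*: water 88/99 (slack 11); hops 258/258 (tight); malt 222/222 (tight).
Since water is not tight, its dual is 0.
Dual feasibility on the basic columns requires 6·y_hops + 6·y_malt = 66, 5·y_hops + 4·y_malt = 48.
This yields shadow prices y_hops = 4, y_malt = 7.
Δz = y_hops·Δb = 4 × (-2) = -8, so new z* = 2586 − 8 = 2578.

2578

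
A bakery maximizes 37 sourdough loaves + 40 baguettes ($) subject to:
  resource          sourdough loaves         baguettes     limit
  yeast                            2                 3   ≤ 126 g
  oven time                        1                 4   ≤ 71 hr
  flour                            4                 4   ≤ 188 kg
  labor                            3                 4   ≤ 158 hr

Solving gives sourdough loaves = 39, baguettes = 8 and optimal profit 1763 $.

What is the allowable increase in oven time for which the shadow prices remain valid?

27

Binding constraints: oven time, flour. The basis is B = [[1,4],[4,4]] with det -12.
Per unit increase in oven time, x* moves by d = (-0.3333, 0.3333).
The basis stays optimal until labor becomes binding; allowable increase = 27 hr.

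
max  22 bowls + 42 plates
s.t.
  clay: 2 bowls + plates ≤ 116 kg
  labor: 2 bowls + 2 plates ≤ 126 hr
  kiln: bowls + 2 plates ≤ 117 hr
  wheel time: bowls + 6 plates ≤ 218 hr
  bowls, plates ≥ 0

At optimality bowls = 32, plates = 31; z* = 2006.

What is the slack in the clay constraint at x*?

clay used = 2·32 + 1·31 = 95; slack = 116 − 95 = 21.

21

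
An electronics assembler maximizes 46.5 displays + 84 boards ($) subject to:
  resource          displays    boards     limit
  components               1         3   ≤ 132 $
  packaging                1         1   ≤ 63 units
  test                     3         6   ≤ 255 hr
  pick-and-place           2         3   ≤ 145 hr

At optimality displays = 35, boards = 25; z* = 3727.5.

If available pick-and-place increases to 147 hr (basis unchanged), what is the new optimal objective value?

3745.5

At the optimum: components uses 110 of 132 (slack = 22); packaging uses 60 of 63 (slack = 3); test uses 255 of 255 (binding); pick-and-place uses 145 of 145 (binding).
Since components, packaging are not tight, their duals are 0.
From A_Bᵀ y = c: 3·y_test + 2·y_pick-and-place = 46.5; 6·y_test + 3·y_pick-and-place = 84.
→ y_test = 9.5 and y_pick-and-place = 9.
Δz = y_pick-and-place·Δb = 9 × (2) = 18, so new z* = 3727.5 + 18 = 3745.5.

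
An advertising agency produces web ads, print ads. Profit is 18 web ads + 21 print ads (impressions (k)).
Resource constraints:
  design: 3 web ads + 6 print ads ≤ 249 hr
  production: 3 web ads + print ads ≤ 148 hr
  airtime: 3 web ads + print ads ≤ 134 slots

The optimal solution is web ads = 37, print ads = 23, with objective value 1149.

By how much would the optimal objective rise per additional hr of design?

3

Check each constraint at x*: design 249/249 (tight); production 134/148 (slack 14); airtime 134/134 (tight).
Slack constraints have shadow price 0 (complementary slackness).
From A_Bᵀ y = c: 3·y_design + 3·y_airtime = 18; 6·y_design + 1·y_airtime = 21.
→ y_design = 3 and y_airtime = 3.
Shadow price of design = 3.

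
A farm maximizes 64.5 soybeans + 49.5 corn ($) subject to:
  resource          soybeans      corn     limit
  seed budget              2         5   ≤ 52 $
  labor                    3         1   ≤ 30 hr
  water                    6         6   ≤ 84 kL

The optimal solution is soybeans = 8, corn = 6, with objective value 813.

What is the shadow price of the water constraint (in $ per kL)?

Check each constraint at x*: seed budget 46/52 (slack 6); labor 30/30 (tight); water 84/84 (tight).
Since seed budget is not tight, its dual is 0.
Dual feasibility on the basic columns requires 3·y_labor + 6·y_water = 64.5, 1·y_labor + 6·y_water = 49.5.
Solving: y_labor = 7.5, y_water = 7.
Shadow price of water = 7.

7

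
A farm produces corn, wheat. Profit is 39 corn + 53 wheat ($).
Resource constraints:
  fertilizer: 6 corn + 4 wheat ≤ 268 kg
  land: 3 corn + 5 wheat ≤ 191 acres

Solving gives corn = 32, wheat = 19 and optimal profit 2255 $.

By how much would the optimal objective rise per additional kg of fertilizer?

2

Both fertilizer and land are binding at x*.
From A_Bᵀ y = c: 6·y_fertilizer + 3·y_land = 39; 4·y_fertilizer + 5·y_land = 53.
Solving: y_fertilizer = 2, y_land = 9.
Shadow price of fertilizer = 2.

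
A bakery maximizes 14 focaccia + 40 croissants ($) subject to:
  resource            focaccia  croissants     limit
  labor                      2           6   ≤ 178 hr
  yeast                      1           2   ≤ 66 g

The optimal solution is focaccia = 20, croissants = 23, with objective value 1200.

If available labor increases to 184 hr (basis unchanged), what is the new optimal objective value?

At the optimum: labor uses 178 of 178 (binding); yeast uses 66 of 66 (binding).
Dual feasibility on the basic columns requires 2·y_labor + 1·y_yeast = 14, 6·y_labor + 2·y_yeast = 40.
This yields shadow prices y_labor = 6, y_yeast = 2.
Δz = y_labor·Δb = 6 × (6) = 36, so new z* = 1200 + 36 = 1236.

1236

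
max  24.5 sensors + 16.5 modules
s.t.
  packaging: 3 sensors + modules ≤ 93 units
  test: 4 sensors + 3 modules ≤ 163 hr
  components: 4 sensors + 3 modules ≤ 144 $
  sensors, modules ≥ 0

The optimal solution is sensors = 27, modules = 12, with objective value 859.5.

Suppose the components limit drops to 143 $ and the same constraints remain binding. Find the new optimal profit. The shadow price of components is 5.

Δb = -1, so new z* = 859.5 + (5)·(-1) = 859.5 − 5 = 854.5.

854.5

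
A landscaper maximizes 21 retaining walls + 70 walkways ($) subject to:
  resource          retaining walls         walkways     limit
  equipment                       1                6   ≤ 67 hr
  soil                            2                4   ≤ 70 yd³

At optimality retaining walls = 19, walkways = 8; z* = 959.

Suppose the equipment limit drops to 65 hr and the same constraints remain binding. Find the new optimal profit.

945

Both equipment and soil are binding at x*.
From A_Bᵀ y = c: 1·y_equipment + 2·y_soil = 21; 6·y_equipment + 4·y_soil = 70.
→ y_equipment = 7 and y_soil = 7.
Δz = y_equipment·Δb = 7 × (-2) = -14, so new z* = 959 − 14 = 945.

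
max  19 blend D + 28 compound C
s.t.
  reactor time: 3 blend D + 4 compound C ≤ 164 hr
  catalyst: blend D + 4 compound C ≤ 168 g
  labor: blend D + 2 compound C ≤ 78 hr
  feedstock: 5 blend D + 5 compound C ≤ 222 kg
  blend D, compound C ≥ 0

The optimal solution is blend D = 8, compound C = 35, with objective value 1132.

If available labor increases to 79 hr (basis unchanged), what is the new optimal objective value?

1136

Check each constraint at x*: reactor time 164/164 (tight); catalyst 148/168 (slack 20); labor 78/78 (tight); feedstock 215/222 (slack 7).
By complementary slackness, y = 0 for the non-binding constraints.
Dual feasibility on the basic columns requires 3·y_reactor time + 1·y_labor = 19, 4·y_reactor time + 2·y_labor = 28.
This yields shadow prices y_reactor time = 5, y_labor = 4.
Δz = y_labor·Δb = 4 × (1) = 4, so new z* = 1132 + 4 = 1136.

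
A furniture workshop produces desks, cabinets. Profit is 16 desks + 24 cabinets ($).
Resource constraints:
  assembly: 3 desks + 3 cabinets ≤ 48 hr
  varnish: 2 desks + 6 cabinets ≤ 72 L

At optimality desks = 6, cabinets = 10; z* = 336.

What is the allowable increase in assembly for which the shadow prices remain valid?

Binding constraints: assembly, varnish. The basis is B = [[3,3],[2,6]] with det 12.
Per unit increase in assembly, x* moves by d = (0.5, -0.1667).
The basis stays optimal until cabinets reaches 0; allowable increase = 60 hr.

60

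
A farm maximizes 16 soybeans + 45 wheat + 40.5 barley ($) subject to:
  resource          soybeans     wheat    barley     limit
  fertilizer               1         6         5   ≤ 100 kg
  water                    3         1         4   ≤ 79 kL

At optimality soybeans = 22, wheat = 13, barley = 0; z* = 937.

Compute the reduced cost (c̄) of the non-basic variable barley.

Check each constraint at x*: fertilizer 100/100 (tight); water 79/79 (tight).
The binding rows give the dual system: 1·y_fertilizer + 3·y_water = 16 and 6·y_fertilizer + 1·y_water = 45.
This yields shadow prices y_fertilizer = 7, y_water = 3.
Reduced cost of barley: c₃ − yᵀa₃ = 40.5 − (7·5 + 3·4) = 40.5 − 47 = -6.5.

-6.5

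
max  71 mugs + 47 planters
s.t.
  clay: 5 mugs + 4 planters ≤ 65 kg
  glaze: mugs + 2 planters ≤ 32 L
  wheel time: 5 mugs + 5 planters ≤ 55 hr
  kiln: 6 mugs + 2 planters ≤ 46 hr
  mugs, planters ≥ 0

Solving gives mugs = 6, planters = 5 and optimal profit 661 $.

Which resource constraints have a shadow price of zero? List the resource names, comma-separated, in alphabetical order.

clay, glaze

clay: 50/65 (slack 15)
glaze: 16/32 (slack 16)
wheel time: 55/55 (binding)
kiln: 46/46 (binding)
By complementary slackness, a constraint with positive slack has shadow price 0 → clay, glaze.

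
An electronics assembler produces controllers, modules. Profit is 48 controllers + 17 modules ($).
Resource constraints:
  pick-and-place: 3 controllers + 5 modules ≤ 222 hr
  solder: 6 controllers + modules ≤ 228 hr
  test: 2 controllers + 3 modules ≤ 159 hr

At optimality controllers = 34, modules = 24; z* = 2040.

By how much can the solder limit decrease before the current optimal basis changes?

Binding constraints: pick-and-place, solder. The basis is B = [[3,5],[6,1]] with det -27.
Per unit decrease in solder, x* moves by d = (-0.1852, 0.1111).
The basis stays optimal until controllers reaches 0; allowable decrease = 183.6 hr.

183.6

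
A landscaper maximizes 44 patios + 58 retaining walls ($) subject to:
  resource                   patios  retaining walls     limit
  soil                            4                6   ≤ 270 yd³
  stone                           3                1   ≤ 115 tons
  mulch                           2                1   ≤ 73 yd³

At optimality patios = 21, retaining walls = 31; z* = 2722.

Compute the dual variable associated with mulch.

Check each constraint at x*: soil 270/270 (tight); stone 94/115 (slack 21); mulch 73/73 (tight).
Since stone is not tight, its dual is 0.
Dual feasibility on the basic columns requires 4·y_soil + 2·y_mulch = 44, 6·y_soil + 1·y_mulch = 58.
This yields shadow prices y_soil = 9, y_mulch = 4.
Shadow price of mulch = 4.

4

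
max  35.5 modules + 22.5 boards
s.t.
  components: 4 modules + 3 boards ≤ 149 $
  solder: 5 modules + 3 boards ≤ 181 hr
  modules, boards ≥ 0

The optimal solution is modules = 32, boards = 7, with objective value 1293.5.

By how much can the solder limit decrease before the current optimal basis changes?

32

Binding constraints: components, solder. The basis is B = [[4,3],[5,3]] with det -3.
Per unit decrease in solder, x* moves by d = (-1, 1.3333).
The basis stays optimal until modules reaches 0; allowable decrease = 32 hr.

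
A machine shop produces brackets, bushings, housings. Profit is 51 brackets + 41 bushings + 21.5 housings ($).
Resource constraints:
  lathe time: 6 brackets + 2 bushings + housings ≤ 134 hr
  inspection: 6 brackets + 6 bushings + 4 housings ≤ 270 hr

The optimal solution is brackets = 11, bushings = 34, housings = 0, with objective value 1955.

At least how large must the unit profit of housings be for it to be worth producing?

Both lathe time and inspection are binding at x*.
From A_Bᵀ y = c: 6·y_lathe time + 6·y_inspection = 51; 2·y_lathe time + 6·y_inspection = 41.
This yields shadow prices y_lathe time = 2.5, y_inspection = 6.
housings enters the basis when its profit ≥ yᵀa₃ = 2.5·1 + 6·4 = 26.5.

26.5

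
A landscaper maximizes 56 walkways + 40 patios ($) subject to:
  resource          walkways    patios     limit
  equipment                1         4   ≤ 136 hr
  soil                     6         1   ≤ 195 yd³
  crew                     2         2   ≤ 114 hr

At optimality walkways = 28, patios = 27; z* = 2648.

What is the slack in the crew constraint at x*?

crew used = 2·28 + 2·27 = 110; slack = 114 − 110 = 4.

4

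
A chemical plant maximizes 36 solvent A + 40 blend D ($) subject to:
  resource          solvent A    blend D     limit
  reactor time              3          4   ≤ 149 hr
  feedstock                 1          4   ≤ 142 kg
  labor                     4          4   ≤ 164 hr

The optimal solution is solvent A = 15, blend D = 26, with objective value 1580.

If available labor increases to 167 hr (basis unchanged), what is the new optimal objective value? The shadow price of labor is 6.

1598

Δb = 3, so new z* = 1580 + (6)·(3) = 1580 + 18 = 1598.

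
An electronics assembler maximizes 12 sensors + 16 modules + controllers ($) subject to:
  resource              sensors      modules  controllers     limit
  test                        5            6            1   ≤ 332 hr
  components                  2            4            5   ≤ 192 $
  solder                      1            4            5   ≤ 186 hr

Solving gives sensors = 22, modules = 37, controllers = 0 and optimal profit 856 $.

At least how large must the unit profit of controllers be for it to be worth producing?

7

Binding: test and components. Non-binding: solder (16 unused).
By complementary slackness, y = 0 for the non-binding constraint.
The binding rows give the dual system: 5·y_test + 2·y_components = 12 and 6·y_test + 4·y_components = 16.
This yields shadow prices y_test = 2, y_components = 1.
controllers enters the basis when its profit ≥ yᵀa₃ = 2·1 + 1·5 = 7.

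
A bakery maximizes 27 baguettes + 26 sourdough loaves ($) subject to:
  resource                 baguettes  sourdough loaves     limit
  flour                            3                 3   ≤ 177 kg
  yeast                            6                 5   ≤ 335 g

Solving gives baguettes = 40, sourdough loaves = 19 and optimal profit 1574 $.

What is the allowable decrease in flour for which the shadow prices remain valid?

9.5

Binding constraints: flour, yeast. The basis is B = [[3,3],[6,5]] with det -3.
Per unit decrease in flour, x* moves by d = (1.6667, -2).
The basis stays optimal until sourdough loaves reaches 0; allowable decrease = 9.5 kg.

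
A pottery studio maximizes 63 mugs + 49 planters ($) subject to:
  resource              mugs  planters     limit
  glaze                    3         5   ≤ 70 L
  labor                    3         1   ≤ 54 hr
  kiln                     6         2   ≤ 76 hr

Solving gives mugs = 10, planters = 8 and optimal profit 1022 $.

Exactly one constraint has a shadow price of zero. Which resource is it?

glaze: 70/70 (binding)
labor: 38/54 (slack 16)
kiln: 76/76 (binding)
By complementary slackness, a constraint with positive slack has shadow price 0 → labor.

labor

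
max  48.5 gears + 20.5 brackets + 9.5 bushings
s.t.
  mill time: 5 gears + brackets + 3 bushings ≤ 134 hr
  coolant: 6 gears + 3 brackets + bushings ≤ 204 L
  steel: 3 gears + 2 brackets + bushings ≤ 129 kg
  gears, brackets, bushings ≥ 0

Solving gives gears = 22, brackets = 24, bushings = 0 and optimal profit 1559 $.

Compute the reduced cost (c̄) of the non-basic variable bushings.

Binding: mill time and coolant. Non-binding: steel (15 unused).
Since steel is not tight, its dual is 0.
The binding rows give the dual system: 5·y_mill time + 6·y_coolant = 48.5 and 1·y_mill time + 3·y_coolant = 20.5.
→ y_mill time = 2.5 and y_coolant = 6.
Reduced cost of bushings: c₃ − yᵀa₃ = 9.5 − (2.5·3 + 6·1) = 9.5 − 13.5 = -4.

-4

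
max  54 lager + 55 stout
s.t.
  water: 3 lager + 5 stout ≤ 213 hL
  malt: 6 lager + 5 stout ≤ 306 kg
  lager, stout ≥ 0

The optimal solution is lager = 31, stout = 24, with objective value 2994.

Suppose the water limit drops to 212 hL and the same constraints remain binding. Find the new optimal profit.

Check each constraint at x*: water 213/213 (tight); malt 306/306 (tight).
Dual feasibility on the basic columns requires 3·y_water + 6·y_malt = 54, 5·y_water + 5·y_malt = 55.
This yields shadow prices y_water = 4, y_malt = 7.
Δz = y_water·Δb = 4 × (-1) = -4, so new z* = 2994 − 4 = 2990.

2990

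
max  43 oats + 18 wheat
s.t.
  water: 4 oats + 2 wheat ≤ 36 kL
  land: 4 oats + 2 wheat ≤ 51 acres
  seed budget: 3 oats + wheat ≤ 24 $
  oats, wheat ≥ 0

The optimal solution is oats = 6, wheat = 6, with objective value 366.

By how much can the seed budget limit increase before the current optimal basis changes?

3

Binding constraints: water, seed budget. The basis is B = [[4,2],[3,1]] with det -2.
Per unit increase in seed budget, x* moves by d = (1, -2).
The basis stays optimal until wheat reaches 0; allowable increase = 3 $.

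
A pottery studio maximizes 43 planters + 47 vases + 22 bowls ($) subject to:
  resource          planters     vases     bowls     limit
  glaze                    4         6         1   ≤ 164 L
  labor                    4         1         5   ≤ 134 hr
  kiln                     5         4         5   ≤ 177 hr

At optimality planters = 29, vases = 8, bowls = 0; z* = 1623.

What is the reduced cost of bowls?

-7.5

At the optimum: glaze uses 164 of 164 (binding); labor uses 124 of 134 (slack = 10); kiln uses 177 of 177 (binding).
By complementary slackness, y = 0 for the non-binding constraint.
From A_Bᵀ y = c: 4·y_glaze + 5·y_kiln = 43; 6·y_glaze + 4·y_kiln = 47.
This yields shadow prices y_glaze = 4.5, y_kiln = 5.
Reduced cost of bowls: c₃ − yᵀa₃ = 22 − (4.5·1 + 5·5) = 22 − 29.5 = -7.5.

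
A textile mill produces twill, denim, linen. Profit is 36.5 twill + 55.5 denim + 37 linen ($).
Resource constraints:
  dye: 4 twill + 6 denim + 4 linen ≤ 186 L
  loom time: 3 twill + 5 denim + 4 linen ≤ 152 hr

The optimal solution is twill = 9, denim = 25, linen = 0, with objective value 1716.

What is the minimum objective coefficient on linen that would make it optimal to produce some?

At the optimum: dye uses 186 of 186 (binding); loom time uses 152 of 152 (binding).
The binding rows give the dual system: 4·y_dye + 3·y_loom time = 36.5 and 6·y_dye + 5·y_loom time = 55.5.
→ y_dye = 8 and y_loom time = 1.5.
linen enters the basis when its profit ≥ yᵀa₃ = 8·4 + 1.5·4 = 38.

38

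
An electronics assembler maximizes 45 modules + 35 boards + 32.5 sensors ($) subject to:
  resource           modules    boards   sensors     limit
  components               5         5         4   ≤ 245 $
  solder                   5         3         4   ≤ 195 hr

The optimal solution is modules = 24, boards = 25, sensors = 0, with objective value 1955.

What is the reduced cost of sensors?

-3.5

Both components and solder are binding at x*.
From A_Bᵀ y = c: 5·y_components + 5·y_solder = 45; 5·y_components + 3·y_solder = 35.
Solving: y_components = 4, y_solder = 5.
Reduced cost of sensors: c₃ − yᵀa₃ = 32.5 − (4·4 + 5·4) = 32.5 − 36 = -3.5.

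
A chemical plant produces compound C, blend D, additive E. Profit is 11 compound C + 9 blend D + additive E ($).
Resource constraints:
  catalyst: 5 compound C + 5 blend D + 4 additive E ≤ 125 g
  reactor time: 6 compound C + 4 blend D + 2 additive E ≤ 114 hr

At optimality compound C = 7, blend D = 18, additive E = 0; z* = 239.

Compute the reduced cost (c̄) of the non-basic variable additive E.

At the optimum: catalyst uses 125 of 125 (binding); reactor time uses 114 of 114 (binding).
The binding rows give the dual system: 5·y_catalyst + 6·y_reactor time = 11 and 5·y_catalyst + 4·y_reactor time = 9.
This yields shadow prices y_catalyst = 1, y_reactor time = 1.
Reduced cost of additive E: c₃ − yᵀa₃ = 1 − (1·4 + 1·2) = 1 − 6 = -5.

-5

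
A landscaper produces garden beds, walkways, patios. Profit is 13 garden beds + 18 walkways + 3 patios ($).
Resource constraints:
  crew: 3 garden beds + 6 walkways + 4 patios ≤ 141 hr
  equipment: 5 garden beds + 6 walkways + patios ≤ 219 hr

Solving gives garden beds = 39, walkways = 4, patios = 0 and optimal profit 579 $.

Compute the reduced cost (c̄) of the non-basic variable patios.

-3

Check each constraint at x*: crew 141/141 (tight); equipment 219/219 (tight).
The binding rows give the dual system: 3·y_crew + 5·y_equipment = 13 and 6·y_crew + 6·y_equipment = 18.
→ y_crew = 1 and y_equipment = 2.
Reduced cost of patios: c₃ − yᵀa₃ = 3 − (1·4 + 2·1) = 3 − 6 = -3.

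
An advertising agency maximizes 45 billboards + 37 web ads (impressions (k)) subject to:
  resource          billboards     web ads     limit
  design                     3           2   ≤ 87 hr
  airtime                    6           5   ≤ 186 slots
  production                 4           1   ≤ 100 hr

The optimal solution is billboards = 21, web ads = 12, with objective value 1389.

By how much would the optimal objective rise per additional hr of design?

1

Binding: design and airtime. Non-binding: production (4 unused).
By complementary slackness, y = 0 for the non-binding constraint.
Dual feasibility on the basic columns requires 3·y_design + 6·y_airtime = 45, 2·y_design + 5·y_airtime = 37.
This yields shadow prices y_design = 1, y_airtime = 7.
Shadow price of design = 1.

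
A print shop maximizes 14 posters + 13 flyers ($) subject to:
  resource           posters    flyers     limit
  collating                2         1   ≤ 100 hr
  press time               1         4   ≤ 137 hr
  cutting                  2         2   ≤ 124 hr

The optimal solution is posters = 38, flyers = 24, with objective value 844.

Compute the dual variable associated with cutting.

6

At the optimum: collating uses 100 of 100 (binding); press time uses 134 of 137 (slack = 3); cutting uses 124 of 124 (binding).
Slack constraints have shadow price 0 (complementary slackness).
From A_Bᵀ y = c: 2·y_collating + 2·y_cutting = 14; 1·y_collating + 2·y_cutting = 13.
→ y_collating = 1 and y_cutting = 6.
Shadow price of cutting = 6.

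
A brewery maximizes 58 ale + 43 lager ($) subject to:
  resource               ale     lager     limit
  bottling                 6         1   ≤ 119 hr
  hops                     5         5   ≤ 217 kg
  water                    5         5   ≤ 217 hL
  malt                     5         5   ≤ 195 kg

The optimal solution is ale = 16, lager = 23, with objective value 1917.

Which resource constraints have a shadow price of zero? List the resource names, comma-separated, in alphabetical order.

bottling: 119/119 (binding)
hops: 195/217 (slack 22)
water: 195/217 (slack 22)
malt: 195/195 (binding)
By complementary slackness, a constraint with positive slack has shadow price 0 → hops, water.

hops, water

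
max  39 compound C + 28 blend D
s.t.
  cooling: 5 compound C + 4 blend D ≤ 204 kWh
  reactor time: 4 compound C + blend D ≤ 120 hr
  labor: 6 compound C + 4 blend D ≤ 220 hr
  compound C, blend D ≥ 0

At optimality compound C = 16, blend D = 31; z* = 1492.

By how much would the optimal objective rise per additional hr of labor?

At the optimum: cooling uses 204 of 204 (binding); reactor time uses 95 of 120 (slack = 25); labor uses 220 of 220 (binding).
Slack constraints have shadow price 0 (complementary slackness).
Dual feasibility on the basic columns requires 5·y_cooling + 6·y_labor = 39, 4·y_cooling + 4·y_labor = 28.
This yields shadow prices y_cooling = 3, y_labor = 4.
Shadow price of labor = 4.

4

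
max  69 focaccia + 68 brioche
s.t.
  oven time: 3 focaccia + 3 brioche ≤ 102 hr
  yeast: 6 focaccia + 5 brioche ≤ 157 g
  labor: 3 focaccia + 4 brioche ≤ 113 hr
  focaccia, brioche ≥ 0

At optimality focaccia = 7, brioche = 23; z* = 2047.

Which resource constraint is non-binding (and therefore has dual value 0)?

oven time: 90/102 (slack 12)
yeast: 157/157 (binding)
labor: 113/113 (binding)
By complementary slackness, a constraint with positive slack has shadow price 0 → oven time.

oven time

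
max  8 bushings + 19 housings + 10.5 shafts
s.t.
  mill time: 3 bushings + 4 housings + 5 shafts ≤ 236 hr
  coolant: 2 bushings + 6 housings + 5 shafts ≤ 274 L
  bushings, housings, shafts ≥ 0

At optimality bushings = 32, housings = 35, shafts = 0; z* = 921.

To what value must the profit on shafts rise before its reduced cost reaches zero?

At the optimum: mill time uses 236 of 236 (binding); coolant uses 274 of 274 (binding).
The binding rows give the dual system: 3·y_mill time + 2·y_coolant = 8 and 4·y_mill time + 6·y_coolant = 19.
→ y_mill time = 1 and y_coolant = 2.5.
shafts enters the basis when its profit ≥ yᵀa₃ = 1·5 + 2.5·5 = 17.5.

17.5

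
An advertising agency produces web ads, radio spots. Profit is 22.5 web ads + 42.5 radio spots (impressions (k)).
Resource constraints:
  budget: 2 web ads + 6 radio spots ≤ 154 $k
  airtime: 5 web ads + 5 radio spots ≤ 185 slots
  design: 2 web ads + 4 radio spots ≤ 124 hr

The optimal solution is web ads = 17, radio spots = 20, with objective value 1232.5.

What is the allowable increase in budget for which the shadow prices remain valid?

Binding constraints: budget, airtime. The basis is B = [[2,6],[5,5]] with det -20.
Per unit increase in budget, x* moves by d = (-0.25, 0.25).
The basis stays optimal until design becomes binding; allowable increase = 20 $k.

20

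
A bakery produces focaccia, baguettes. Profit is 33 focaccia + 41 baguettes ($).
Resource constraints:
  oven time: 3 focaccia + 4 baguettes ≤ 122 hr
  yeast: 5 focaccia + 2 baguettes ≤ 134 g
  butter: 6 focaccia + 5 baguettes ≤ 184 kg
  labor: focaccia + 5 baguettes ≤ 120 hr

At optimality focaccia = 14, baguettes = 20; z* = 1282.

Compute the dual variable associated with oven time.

At the optimum: oven time uses 122 of 122 (binding); yeast uses 110 of 134 (slack = 24); butter uses 184 of 184 (binding); labor uses 114 of 120 (slack = 6).
Since yeast, labor are not tight, their duals are 0.
From A_Bᵀ y = c: 3·y_oven time + 6·y_butter = 33; 4·y_oven time + 5·y_butter = 41.
→ y_oven time = 9 and y_butter = 1.
Shadow price of oven time = 9.

9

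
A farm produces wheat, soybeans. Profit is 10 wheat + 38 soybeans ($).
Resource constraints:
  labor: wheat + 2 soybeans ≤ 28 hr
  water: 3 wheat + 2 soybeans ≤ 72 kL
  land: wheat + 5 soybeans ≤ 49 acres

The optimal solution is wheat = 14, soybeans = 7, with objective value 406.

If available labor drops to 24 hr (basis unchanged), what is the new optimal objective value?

390

Binding: labor and land. Non-binding: water (16 unused).
Since water is not tight, its dual is 0.
Dual feasibility on the basic columns requires 1·y_labor + 1·y_land = 10, 2·y_labor + 5·y_land = 38.
→ y_labor = 4 and y_land = 6.
Δz = y_labor·Δb = 4 × (-4) = -16, so new z* = 406 − 16 = 390.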